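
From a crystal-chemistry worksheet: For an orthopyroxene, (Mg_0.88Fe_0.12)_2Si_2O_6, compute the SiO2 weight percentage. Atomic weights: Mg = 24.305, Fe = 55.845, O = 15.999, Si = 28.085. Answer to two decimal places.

Formula mass = 208.344 g/mol.
2 Si → 2.0000 mol SiO2 per formula unit; M(SiO2) = 60.083, so SiO2 mass = 120.166 g.
120.166/208.344 × 100 = 57.68 wt%.

57.68 wt%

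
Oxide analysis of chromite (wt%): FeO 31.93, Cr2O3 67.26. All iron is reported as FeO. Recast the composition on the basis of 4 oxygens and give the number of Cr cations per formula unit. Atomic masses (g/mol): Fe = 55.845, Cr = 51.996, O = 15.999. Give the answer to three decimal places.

FeO: 31.93/71.844 = 0.44444 mol → 0.44444 mol Fe, 0.44444 mol O.
Cr2O3: 67.26/151.989 = 0.44253 mol → 0.88506 mol Cr, 1.32759 mol O.
Total oxygen = 1.77203 mol. Normalization factor = 4/1.77203 = 2.25730.
Cr per 4 O = 0.88506 × 2.25730 = 1.998.

1.998 Cr apfu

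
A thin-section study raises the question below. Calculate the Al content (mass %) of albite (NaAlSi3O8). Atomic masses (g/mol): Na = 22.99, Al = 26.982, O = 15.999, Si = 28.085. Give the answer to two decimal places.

M(NaAlSi3O8) = 262.219 g/mol.
Al contributes 1 × 26.982 = 26.982 g per mole.
26.982/262.219 = 0.1029 → 10.29%.

10.29 mass %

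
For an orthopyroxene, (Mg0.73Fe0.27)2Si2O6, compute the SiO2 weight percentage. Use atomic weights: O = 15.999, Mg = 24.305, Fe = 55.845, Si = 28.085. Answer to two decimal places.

Formula mass = 217.806 g/mol.
2 Si → 2.0000 mol SiO2 per formula unit; M(SiO2) = 60.083, so SiO2 mass = 120.166 g.
120.166/217.806 × 100 = 55.17 wt%.

55.17 wt%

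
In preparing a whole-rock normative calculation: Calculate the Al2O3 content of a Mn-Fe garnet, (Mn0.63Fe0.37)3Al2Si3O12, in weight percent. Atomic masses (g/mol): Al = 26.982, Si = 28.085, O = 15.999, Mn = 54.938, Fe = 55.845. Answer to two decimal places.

20.56 wt%

M((Mn0.63Fe0.37)3Al2Si3O12) = 496.028 g/mol; M(Al2O3) = 101.961 g/mol.
Moles Al2O3 per formula unit = 2 Al ÷ 2 = 1.0000.
Al2O3 fraction = (1.0000 × 101.961) / 496.028 = 101.961/496.028 = 0.2056.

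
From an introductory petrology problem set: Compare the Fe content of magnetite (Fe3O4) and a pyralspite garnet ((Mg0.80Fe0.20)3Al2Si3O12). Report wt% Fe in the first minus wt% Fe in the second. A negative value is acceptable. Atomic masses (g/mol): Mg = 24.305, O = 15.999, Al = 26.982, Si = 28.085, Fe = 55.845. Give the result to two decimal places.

64.42 percentage points

First mineral: 167.535 g Fe in 231.531 g formula = 72.36 wt% Fe.
Second mineral: 33.507 g Fe in 422.046 g formula = 7.94 wt% Fe.
72.36% − 7.94% gives a difference of 64.42 percentage points.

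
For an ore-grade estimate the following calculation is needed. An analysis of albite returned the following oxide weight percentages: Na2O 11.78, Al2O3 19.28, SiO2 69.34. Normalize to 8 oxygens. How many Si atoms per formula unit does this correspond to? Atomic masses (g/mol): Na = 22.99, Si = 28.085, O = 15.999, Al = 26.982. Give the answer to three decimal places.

Na2O: 11.78/61.979 = 0.19006 mol → 0.38012 mol Na, 0.19006 mol O.
Al2O3: 19.28/101.961 = 0.18909 mol → 0.37818 mol Al, 0.56727 mol O.
SiO2: 69.34/60.083 = 1.15407 mol → 1.15407 mol Si, 2.30814 mol O.
Total oxygen = 3.06547 mol. Normalization factor = 8/3.06547 = 2.60971.
Si per 8 O = 1.15407 × 2.60971 = 3.012.

3.012 Si apfu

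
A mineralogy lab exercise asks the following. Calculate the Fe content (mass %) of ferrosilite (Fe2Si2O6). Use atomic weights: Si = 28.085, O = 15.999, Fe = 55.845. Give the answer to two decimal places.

42.33 mass %

Formula mass = 2*55.845 + 2*28.085 + 6*15.999 = 263.854 g/mol, of which 111.690 g is Fe.
So Fe makes up 111.690/263.854 = 0.4233 of the mass, i.e. 42.33%.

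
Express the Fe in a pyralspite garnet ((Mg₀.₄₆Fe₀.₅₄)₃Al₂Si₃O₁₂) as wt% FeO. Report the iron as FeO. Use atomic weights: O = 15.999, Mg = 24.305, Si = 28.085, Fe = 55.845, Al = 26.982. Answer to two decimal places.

Molar mass of (Mg₀.₄₆Fe₀.₅₄)₃Al₂Si₃O₁₂ = 1.38·24.305 + 1.62·55.845 + 2·26.982 + 3·28.085 + 12·15.999 = 454.217 g/mol.
Each formula unit contains 1.62 Fe, equivalent to 1.62/1 = 1.6200 mol FeO.
M(FeO) = 1×55.845 + 1×15.999 = 71.844 g/mol.
Mass of FeO per formula unit = 1.6200 × 71.844 = 116.387 g.
FeO wt% = 116.387 / 454.217 × 100 = 25.62%.

25.62 wt%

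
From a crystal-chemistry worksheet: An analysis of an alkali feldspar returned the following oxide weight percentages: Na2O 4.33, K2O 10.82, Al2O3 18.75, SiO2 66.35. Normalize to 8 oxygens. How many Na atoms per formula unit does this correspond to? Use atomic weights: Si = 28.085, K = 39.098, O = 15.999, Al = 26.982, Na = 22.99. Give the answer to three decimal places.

0.380 Na apfu

4.33 wt% Na2O ÷ 61.979 g/mol = 0.06986 mol, giving 0.13972 Na and 0.06986 O.
10.82 wt% K2O ÷ 94.195 g/mol = 0.11487 mol, giving 0.22974 K and 0.11487 O.
18.75 wt% Al2O3 ÷ 101.961 g/mol = 0.18389 mol, giving 0.36778 Al and 0.55167 O.
66.35 wt% SiO2 ÷ 60.083 g/mol = 1.10431 mol, giving 1.10431 Si and 2.20862 O.
Oxygen sums to 2.94502; scaling by 8/2.94502 = 2.71645 puts the formula on 8 O.
Na: 0.13972 × 2.71645 = 0.380 atoms per formula unit.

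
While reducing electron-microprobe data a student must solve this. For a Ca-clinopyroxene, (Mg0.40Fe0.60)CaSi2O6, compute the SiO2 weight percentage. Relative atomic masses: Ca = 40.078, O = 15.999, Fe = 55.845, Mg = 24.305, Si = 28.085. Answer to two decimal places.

51.03 wt%

M((Mg0.40Fe0.60)CaSi2O6) = 235.471 g/mol; M(SiO2) = 60.083 g/mol.
Moles SiO2 per formula unit = 2 Si ÷ 1 = 2.0000.
SiO2 fraction = (2.0000 × 60.083) / 235.471 = 120.166/235.471 = 0.5103.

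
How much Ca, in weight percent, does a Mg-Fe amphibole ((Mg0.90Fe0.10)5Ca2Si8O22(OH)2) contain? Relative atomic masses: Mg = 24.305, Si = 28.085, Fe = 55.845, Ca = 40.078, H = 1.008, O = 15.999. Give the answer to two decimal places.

Formula mass = 4.50*24.305 + 0.50*55.845 + 2*40.078 + 8*28.085 + 24*15.999 + 2*1.008 = 828.123 g/mol, of which 80.156 g is Ca.
So Ca makes up 80.156/828.123 = 0.0968 of the mass, i.e. 9.68%.

9.68 weight percent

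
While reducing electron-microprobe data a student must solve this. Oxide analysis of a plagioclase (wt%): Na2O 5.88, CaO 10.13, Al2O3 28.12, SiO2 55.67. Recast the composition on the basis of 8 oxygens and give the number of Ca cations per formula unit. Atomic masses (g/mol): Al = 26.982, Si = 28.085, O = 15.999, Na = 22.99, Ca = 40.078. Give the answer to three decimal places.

0.489 Ca apfu

5.88 wt% Na2O ÷ 61.979 g/mol = 0.09487 mol, giving 0.18974 Na and 0.09487 O.
10.13 wt% CaO ÷ 56.077 g/mol = 0.18064 mol, giving 0.18064 Ca and 0.18064 O.
28.12 wt% Al2O3 ÷ 101.961 g/mol = 0.27579 mol, giving 0.55158 Al and 0.82737 O.
55.67 wt% SiO2 ÷ 60.083 g/mol = 0.92655 mol, giving 0.92655 Si and 1.85310 O.
Oxygen sums to 2.95598; scaling by 8/2.95598 = 2.70638 puts the formula on 8 O.
Ca: 0.18064 × 2.70638 = 0.489 atoms per formula unit.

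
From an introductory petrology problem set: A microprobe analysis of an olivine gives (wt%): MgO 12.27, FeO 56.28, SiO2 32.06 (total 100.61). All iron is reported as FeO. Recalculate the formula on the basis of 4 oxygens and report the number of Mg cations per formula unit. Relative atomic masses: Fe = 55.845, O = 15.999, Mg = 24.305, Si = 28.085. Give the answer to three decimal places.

0.565 Mg apfu

12.27 wt% MgO ÷ 40.304 g/mol = 0.30444 mol, giving 0.30444 Mg and 0.30444 O.
56.28 wt% FeO ÷ 71.844 g/mol = 0.78336 mol, giving 0.78336 Fe and 0.78336 O.
32.06 wt% SiO2 ÷ 60.083 g/mol = 0.53360 mol, giving 0.53360 Si and 1.06720 O.
Oxygen sums to 2.15500; scaling by 4/2.15500 = 1.85615 puts the formula on 4 O.
Mg: 0.30444 × 1.85615 = 0.565 atoms per formula unit.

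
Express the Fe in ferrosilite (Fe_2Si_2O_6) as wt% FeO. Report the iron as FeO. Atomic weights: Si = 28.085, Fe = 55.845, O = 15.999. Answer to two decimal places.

54.46 wt%

Formula mass = 263.854 g/mol.
2 Fe → 2.0000 mol FeO per formula unit; M(FeO) = 71.844, so FeO mass = 143.688 g.
143.688/263.854 × 100 = 54.46 wt%.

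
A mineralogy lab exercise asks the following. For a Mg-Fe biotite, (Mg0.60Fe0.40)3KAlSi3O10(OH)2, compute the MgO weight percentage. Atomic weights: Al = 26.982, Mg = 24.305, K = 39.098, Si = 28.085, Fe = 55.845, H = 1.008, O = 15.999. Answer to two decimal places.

M((Mg0.60Fe0.40)3KAlSi3O10(OH)2) = 455.102 g/mol; M(MgO) = 40.304 g/mol.
Moles MgO per formula unit = 1.80 Mg ÷ 1 = 1.8000.
MgO fraction = (1.8000 × 40.304) / 455.102 = 72.547/455.102 = 0.1594.

15.94 wt%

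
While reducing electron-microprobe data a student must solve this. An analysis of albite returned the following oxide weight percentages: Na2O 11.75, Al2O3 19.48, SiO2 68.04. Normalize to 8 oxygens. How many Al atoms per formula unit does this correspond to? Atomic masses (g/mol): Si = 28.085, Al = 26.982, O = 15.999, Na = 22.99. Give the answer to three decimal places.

Na2O: 11.75/61.979 = 0.18958 mol → 0.37916 mol Na, 0.18958 mol O.
Al2O3: 19.48/101.961 = 0.19105 mol → 0.38210 mol Al, 0.57315 mol O.
SiO2: 68.04/60.083 = 1.13243 mol → 1.13243 mol Si, 2.26486 mol O.
Total oxygen = 3.02759 mol. Normalization factor = 8/3.02759 = 2.64237.
Al per 8 O = 0.38210 × 2.64237 = 1.010.

1.010 Al apfu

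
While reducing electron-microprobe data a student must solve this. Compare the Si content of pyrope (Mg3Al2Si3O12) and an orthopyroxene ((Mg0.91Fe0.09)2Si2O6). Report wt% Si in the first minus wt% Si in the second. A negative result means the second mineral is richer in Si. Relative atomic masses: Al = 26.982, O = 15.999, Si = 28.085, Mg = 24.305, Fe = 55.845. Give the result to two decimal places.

-6.31 percentage points

First mineral: 84.255 g Si in 403.122 g formula = 20.90 wt% Si.
Second mineral: 56.170 g Si in 206.451 g formula = 27.21 wt% Si.
20.90% − 27.21% gives a difference of -6.31 percentage points.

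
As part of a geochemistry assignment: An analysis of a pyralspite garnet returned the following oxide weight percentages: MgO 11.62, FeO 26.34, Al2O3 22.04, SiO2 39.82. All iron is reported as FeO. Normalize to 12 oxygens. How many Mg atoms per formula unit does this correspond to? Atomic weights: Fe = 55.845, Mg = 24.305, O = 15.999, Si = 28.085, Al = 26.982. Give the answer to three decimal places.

1.316 Mg apfu

MgO: 11.62/40.304 = 0.28831 mol → 0.28831 mol Mg, 0.28831 mol O.
FeO: 26.34/71.844 = 0.36663 mol → 0.36663 mol Fe, 0.36663 mol O.
Al2O3: 22.04/101.961 = 0.21616 mol → 0.43232 mol Al, 0.64848 mol O.
SiO2: 39.82/60.083 = 0.66275 mol → 0.66275 mol Si, 1.32550 mol O.
Total oxygen = 2.62892 mol. Normalization factor = 12/2.62892 = 4.56461.
Mg per 12 O = 0.28831 × 4.56461 = 1.316.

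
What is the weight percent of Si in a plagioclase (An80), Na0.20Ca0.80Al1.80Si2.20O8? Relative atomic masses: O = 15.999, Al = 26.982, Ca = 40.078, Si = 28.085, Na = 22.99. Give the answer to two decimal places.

22.47 wt%

M(Na0.20Ca0.80Al1.80Si2.20O8) = 275.007 g/mol.
Si contributes 2.20 × 28.085 = 61.787 g per mole.
61.787/275.007 = 0.2247 → 22.47%.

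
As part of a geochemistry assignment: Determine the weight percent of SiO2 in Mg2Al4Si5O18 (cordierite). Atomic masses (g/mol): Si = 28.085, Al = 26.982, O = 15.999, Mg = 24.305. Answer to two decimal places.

Formula mass = 584.945 g/mol.
5 Si → 5.0000 mol SiO2 per formula unit; M(SiO2) = 60.083, so SiO2 mass = 300.415 g.
300.415/584.945 × 100 = 51.36 wt%.

51.36 wt%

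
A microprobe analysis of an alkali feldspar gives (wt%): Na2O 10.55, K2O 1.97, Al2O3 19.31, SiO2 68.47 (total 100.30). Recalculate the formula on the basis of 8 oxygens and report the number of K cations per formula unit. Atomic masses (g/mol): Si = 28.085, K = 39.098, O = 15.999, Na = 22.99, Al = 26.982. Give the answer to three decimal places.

Na2O: 10.55/61.979 = 0.17022 mol → 0.34044 mol Na, 0.17022 mol O.
K2O: 1.97/94.195 = 0.02091 mol → 0.04182 mol K, 0.02091 mol O.
Al2O3: 19.31/101.961 = 0.18939 mol → 0.37878 mol Al, 0.56817 mol O.
SiO2: 68.47/60.083 = 1.13959 mol → 1.13959 mol Si, 2.27918 mol O.
Total oxygen = 3.03848 mol. Normalization factor = 8/3.03848 = 2.63290.
K per 8 O = 0.04182 × 2.63290 = 0.110.

0.110 K apfu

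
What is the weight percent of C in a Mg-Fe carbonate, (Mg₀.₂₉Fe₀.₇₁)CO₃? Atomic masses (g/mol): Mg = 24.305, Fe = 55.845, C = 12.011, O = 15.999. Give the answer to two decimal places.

Formula mass = 0.29·24.305 + 0.71·55.845 + 1·12.011 + 3·15.999 = 106.706 g/mol, of which 12.011 g is C.
So C makes up 12.011/106.706 = 0.1126 of the mass, i.e. 11.26%.

11.26 weight percent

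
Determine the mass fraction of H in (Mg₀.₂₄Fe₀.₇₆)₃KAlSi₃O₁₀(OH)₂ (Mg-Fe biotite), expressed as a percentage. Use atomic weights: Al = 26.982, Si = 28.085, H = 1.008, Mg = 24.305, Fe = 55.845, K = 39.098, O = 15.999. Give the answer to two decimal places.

0.41 mass %

Formula mass = 0.72×24.305 + 2.28×55.845 + 1×39.098 + 1×26.982 + 3×28.085 + 12×15.999 + 2×1.008 = 489.165 g/mol, of which 2.016 g is H.
So H makes up 2.016/489.165 = 0.0041 of the mass, i.e. 0.41%.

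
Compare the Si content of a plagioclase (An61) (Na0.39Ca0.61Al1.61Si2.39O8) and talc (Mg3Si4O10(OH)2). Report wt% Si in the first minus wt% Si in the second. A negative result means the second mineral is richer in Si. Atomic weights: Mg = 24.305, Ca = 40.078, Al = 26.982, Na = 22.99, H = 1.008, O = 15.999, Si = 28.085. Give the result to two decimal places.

-4.94 percentage points

Si in Na0.39Ca0.61Al1.61Si2.39O8: molar mass 271.970 g/mol; 2.39×28.085 = 67.123 g → 24.68 wt%.
Si in Mg3Si4O10(OH)2: molar mass 379.259 g/mol; 4×28.085 = 112.340 g → 29.62 wt%.
Difference = 24.68 − 29.62 = -4.94 percentage points.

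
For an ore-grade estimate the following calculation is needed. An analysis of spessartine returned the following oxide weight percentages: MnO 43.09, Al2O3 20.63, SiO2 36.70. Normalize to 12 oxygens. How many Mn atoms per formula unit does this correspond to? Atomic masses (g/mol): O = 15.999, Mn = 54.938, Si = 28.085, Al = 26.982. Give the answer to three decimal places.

43.09 wt% MnO ÷ 70.937 g/mol = 0.60744 mol, giving 0.60744 Mn and 0.60744 O.
20.63 wt% Al2O3 ÷ 101.961 g/mol = 0.20233 mol, giving 0.40466 Al and 0.60699 O.
36.70 wt% SiO2 ÷ 60.083 g/mol = 0.61082 mol, giving 0.61082 Si and 1.22164 O.
Oxygen sums to 2.43607; scaling by 12/2.43607 = 4.92597 puts the formula on 12 O.
Mn: 0.60744 × 4.92597 = 2.992 atoms per formula unit.

2.992 Mn apfu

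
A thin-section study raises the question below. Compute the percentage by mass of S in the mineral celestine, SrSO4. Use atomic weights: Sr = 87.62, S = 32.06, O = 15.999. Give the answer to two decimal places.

Formula mass = 1*87.62 + 1*32.06 + 4*15.999 = 183.676 g/mol, of which 32.060 g is S.
So S makes up 32.060/183.676 = 0.1745 of the mass, i.e. 17.45%.

17.45 weight percent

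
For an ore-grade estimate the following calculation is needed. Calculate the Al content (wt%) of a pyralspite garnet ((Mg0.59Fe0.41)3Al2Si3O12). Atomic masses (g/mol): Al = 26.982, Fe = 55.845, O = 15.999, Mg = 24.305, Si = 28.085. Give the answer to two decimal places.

Molar mass of (Mg0.59Fe0.41)3Al2Si3O12: 1.77·24.305 + 1.23·55.845 + 2·26.982 + 3·28.085 + 12·15.999 = 441.916 g/mol.
Mass of Al per formula unit: 2 × 26.982 = 53.964 g.
Weight fraction Al = 53.964 / 441.916 = 0.1221.

12.21 wt%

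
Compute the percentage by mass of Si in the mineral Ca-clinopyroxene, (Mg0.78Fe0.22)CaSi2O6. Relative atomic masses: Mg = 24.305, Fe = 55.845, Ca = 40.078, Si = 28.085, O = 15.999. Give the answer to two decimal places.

25.13 weight percent

M((Mg0.78Fe0.22)CaSi2O6) = 223.486 g/mol.
Si contributes 2 × 28.085 = 56.170 g per mole.
56.170/223.486 = 0.2513 → 25.13%.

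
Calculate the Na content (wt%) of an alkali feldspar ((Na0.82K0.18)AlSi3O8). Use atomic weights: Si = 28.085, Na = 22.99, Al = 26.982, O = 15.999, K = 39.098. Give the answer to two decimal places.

7.11 wt%

Formula mass = 0.82·22.99 + 0.18·39.098 + 1·26.982 + 3·28.085 + 8·15.999 = 265.118 g/mol, of which 18.852 g is Na.
So Na makes up 18.852/265.118 = 0.0711 of the mass, i.e. 7.11%.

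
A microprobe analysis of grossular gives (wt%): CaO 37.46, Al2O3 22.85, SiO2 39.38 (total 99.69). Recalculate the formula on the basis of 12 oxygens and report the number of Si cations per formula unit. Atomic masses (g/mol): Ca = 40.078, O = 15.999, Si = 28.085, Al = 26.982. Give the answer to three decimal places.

37.46 wt% CaO ÷ 56.077 g/mol = 0.66801 mol, giving 0.66801 Ca and 0.66801 O.
22.85 wt% Al2O3 ÷ 101.961 g/mol = 0.22411 mol, giving 0.44822 Al and 0.67233 O.
39.38 wt% SiO2 ÷ 60.083 g/mol = 0.65543 mol, giving 0.65543 Si and 1.31086 O.
Oxygen sums to 2.65120; scaling by 12/2.65120 = 4.52625 puts the formula on 12 O.
Si: 0.65543 × 4.52625 = 2.967 atoms per formula unit.

2.967 Si apfu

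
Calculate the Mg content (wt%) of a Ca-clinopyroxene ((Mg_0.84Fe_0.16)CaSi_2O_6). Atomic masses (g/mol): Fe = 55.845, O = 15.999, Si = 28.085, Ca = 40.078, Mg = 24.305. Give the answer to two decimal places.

9.21 wt%

M((Mg_0.84Fe_0.16)CaSi_2O_6) = 221.593 g/mol.
Mg contributes 0.84 × 24.305 = 20.416 g per mole.
20.416/221.593 = 0.0921 → 9.21%.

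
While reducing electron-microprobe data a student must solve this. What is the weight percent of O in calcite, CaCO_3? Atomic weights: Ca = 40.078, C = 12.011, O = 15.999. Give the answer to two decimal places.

Formula mass = 1×40.078 + 1×12.011 + 3×15.999 = 100.086 g/mol, of which 47.997 g is O.
So O makes up 47.997/100.086 = 0.4796 of the mass, i.e. 47.96%.

47.96 weight percent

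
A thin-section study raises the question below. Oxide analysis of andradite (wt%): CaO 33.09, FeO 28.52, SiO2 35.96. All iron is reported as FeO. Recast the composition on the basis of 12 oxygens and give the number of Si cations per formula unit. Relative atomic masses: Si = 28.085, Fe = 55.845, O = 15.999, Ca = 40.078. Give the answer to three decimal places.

CaO (M=56.077): mol = 0.59008; Ca = 0.59008, O = 0.59008.
FeO (M=71.844): mol = 0.39697; Fe = 0.39697, O = 0.39697.
SiO2 (M=60.083): mol = 0.59851; Si = 0.59851, O = 1.19702.
ΣO = 2.18407; factor = 12/ΣO = 5.49433.
Si apfu = 0.59851 × 5.49433 = 3.288.

3.288 Si apfu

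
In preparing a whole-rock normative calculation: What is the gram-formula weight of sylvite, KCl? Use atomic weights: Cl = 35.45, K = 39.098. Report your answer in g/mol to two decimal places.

The formula mass is the sum 1*39.098 + 1*35.45.

74.55 g/mol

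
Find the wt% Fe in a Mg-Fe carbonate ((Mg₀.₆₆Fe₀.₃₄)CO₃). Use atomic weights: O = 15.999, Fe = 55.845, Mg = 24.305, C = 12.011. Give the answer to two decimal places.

Molar mass of (Mg₀.₆₆Fe₀.₃₄)CO₃: 0.66*24.305 + 0.34*55.845 + 1*12.011 + 3*15.999 = 95.037 g/mol.
Mass of Fe per formula unit: 0.34 × 55.845 = 18.987 g.
Weight fraction Fe = 18.987 / 95.037 = 0.1998.

19.98 mass %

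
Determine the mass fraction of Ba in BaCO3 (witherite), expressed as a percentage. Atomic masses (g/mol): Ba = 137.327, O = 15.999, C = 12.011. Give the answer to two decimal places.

69.59 weight percent

Formula mass = 1×137.327 + 1×12.011 + 3×15.999 = 197.335 g/mol, of which 137.327 g is Ba.
So Ba makes up 137.327/197.335 = 0.6959 of the mass, i.e. 69.59%.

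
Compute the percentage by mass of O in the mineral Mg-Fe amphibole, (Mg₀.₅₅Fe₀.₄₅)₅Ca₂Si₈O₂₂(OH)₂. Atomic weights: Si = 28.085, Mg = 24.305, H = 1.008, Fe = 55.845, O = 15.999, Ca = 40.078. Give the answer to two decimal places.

43.47 weight percent

Formula mass = 2.75·24.305 + 2.25·55.845 + 2·40.078 + 8·28.085 + 24·15.999 + 2·1.008 = 883.318 g/mol, of which 383.976 g is O.
So O makes up 383.976/883.318 = 0.4347 of the mass, i.e. 43.47%.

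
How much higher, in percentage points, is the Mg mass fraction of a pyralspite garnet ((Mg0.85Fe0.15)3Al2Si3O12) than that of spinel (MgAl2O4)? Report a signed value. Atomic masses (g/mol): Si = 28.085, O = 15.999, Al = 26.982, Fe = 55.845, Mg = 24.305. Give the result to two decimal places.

M((Mg0.85Fe0.15)3Al2Si3O12) = 417.315 g/mol, so wt% Mg = 61.978/417.315 × 100 = 14.85%.
M(MgAl2O4) = 142.265 g/mol, so wt% Mg = 24.305/142.265 × 100 = 17.08%.
14.85 − 17.08 = -2.23 pp.

-2.23 percentage points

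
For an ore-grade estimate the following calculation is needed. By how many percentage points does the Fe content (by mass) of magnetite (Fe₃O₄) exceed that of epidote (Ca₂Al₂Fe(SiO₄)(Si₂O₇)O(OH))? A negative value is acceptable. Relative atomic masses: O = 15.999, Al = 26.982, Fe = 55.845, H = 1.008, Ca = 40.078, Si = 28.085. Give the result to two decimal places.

Fe in Fe₃O₄: molar mass 231.531 g/mol; 3×55.845 = 167.535 g → 72.36 wt%.
Fe in Ca₂Al₂Fe(SiO₄)(Si₂O₇)O(OH): molar mass 483.215 g/mol; 1×55.845 = 55.845 g → 11.56 wt%.
Difference = 72.36 − 11.56 = 60.80 percentage points.

60.80 percentage points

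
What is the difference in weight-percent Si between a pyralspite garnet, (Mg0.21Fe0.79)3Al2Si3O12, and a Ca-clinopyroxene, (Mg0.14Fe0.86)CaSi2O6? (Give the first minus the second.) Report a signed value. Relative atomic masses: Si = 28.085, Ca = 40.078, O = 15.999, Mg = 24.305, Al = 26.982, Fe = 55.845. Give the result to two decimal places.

-5.42 percentage points

First mineral: 84.255 g Si in 477.872 g formula = 17.63 wt% Si.
Second mineral: 56.170 g Si in 243.671 g formula = 23.05 wt% Si.
17.63% − 23.05% gives a difference of -5.42 percentage points.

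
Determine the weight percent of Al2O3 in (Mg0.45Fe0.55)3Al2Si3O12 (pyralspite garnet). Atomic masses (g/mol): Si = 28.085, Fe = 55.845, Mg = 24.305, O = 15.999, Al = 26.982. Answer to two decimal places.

Molar mass of (Mg0.45Fe0.55)3Al2Si3O12 = 1.35×24.305 + 1.65×55.845 + 2×26.982 + 3×28.085 + 12×15.999 = 455.163 g/mol.
Each formula unit contains 2 Al, equivalent to 2/2 = 1.0000 mol Al2O3.
M(Al2O3) = 2×26.982 + 3×15.999 = 101.961 g/mol.
Mass of Al2O3 per formula unit = 1.0000 × 101.961 = 101.961 g.
Al2O3 wt% = 101.961 / 455.163 × 100 = 22.40%.

22.40 wt%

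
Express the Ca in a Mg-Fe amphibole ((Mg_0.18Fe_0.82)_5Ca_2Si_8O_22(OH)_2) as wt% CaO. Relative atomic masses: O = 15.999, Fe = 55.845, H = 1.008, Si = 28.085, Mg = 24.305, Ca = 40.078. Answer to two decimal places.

11.91 wt%

M((Mg_0.18Fe_0.82)_5Ca_2Si_8O_22(OH)_2) = 941.667 g/mol; M(CaO) = 56.077 g/mol.
Moles CaO per formula unit = 2 Ca ÷ 1 = 2.0000.
CaO fraction = (2.0000 × 56.077) / 941.667 = 112.154/941.667 = 0.1191.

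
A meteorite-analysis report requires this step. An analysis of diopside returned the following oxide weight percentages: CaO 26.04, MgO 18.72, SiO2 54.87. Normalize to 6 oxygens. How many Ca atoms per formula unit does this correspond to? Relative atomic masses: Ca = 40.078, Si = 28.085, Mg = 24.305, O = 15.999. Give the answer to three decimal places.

1.011 Ca apfu

26.04 wt% CaO ÷ 56.077 g/mol = 0.46436 mol, giving 0.46436 Ca and 0.46436 O.
18.72 wt% MgO ÷ 40.304 g/mol = 0.46447 mol, giving 0.46447 Mg and 0.46447 O.
54.87 wt% SiO2 ÷ 60.083 g/mol = 0.91324 mol, giving 0.91324 Si and 1.82648 O.
Oxygen sums to 2.75531; scaling by 6/2.75531 = 2.17761 puts the formula on 6 O.
Ca: 0.46436 × 2.17761 = 1.011 atoms per formula unit.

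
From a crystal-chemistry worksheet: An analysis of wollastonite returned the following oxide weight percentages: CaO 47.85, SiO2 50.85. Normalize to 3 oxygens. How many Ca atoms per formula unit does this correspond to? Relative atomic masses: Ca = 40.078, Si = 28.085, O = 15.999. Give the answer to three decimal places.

47.85 wt% CaO ÷ 56.077 g/mol = 0.85329 mol, giving 0.85329 Ca and 0.85329 O.
50.85 wt% SiO2 ÷ 60.083 g/mol = 0.84633 mol, giving 0.84633 Si and 1.69266 O.
Oxygen sums to 2.54595; scaling by 3/2.54595 = 1.17834 puts the formula on 3 O.
Ca: 0.85329 × 1.17834 = 1.005 atoms per formula unit.

1.005 Ca apfu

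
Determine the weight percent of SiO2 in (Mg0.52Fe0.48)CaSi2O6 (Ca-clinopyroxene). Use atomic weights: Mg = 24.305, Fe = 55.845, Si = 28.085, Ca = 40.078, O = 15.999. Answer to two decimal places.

51.87 wt%

Formula mass = 231.686 g/mol.
2 Si → 2.0000 mol SiO2 per formula unit; M(SiO2) = 60.083, so SiO2 mass = 120.166 g.
120.166/231.686 × 100 = 51.87 wt%.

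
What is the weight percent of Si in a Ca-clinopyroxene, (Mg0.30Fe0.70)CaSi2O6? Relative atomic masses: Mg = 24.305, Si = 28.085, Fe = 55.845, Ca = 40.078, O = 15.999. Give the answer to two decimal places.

23.54 wt%

Molar mass of (Mg0.30Fe0.70)CaSi2O6: 0.30·24.305 + 0.70·55.845 + 1·40.078 + 2·28.085 + 6·15.999 = 238.625 g/mol.
Mass of Si per formula unit: 2 × 28.085 = 56.170 g.
Weight fraction Si = 56.170 / 238.625 = 0.2354.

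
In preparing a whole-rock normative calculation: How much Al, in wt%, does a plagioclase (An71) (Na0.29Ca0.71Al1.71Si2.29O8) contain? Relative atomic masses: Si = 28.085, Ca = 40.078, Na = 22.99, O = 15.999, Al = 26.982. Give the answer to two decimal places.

Molar mass of Na0.29Ca0.71Al1.71Si2.29O8: 0.29×22.99 + 0.71×40.078 + 1.71×26.982 + 2.29×28.085 + 8×15.999 = 273.568 g/mol.
Mass of Al per formula unit: 1.71 × 26.982 = 46.139 g.
Weight fraction Al = 46.139 / 273.568 = 0.1687.

16.87 wt%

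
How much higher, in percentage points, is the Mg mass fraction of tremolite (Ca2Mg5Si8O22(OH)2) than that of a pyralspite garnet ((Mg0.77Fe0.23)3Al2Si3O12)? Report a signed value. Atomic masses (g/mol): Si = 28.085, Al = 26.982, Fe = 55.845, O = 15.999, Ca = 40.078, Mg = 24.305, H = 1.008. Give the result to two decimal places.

M(Ca2Mg5Si8O22(OH)2) = 812.353 g/mol, so wt% Mg = 121.525/812.353 × 100 = 14.96%.
M((Mg0.77Fe0.23)3Al2Si3O12) = 424.885 g/mol, so wt% Mg = 56.145/424.885 × 100 = 13.21%.
14.96 − 13.21 = 1.75 pp.

1.75 percentage points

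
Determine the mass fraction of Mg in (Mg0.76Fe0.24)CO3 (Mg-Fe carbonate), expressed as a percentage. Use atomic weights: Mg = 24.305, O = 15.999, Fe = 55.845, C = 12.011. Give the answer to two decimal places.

M((Mg0.76Fe0.24)CO3) = 91.883 g/mol.
Mg contributes 0.76 × 24.305 = 18.472 g per mole.
18.472/91.883 = 0.2010 → 20.10%.

20.10 wt%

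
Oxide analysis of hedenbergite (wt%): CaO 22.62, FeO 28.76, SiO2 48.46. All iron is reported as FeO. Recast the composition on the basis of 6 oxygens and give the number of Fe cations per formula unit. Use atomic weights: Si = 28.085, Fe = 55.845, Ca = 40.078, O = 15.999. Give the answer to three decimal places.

CaO: 22.62/56.077 = 0.40337 mol → 0.40337 mol Ca, 0.40337 mol O.
FeO: 28.76/71.844 = 0.40031 mol → 0.40031 mol Fe, 0.40031 mol O.
SiO2: 48.46/60.083 = 0.80655 mol → 0.80655 mol Si, 1.61310 mol O.
Total oxygen = 2.41678 mol. Normalization factor = 6/2.41678 = 2.48264.
Fe per 6 O = 0.40031 × 2.48264 = 0.994.

0.994 Fe apfu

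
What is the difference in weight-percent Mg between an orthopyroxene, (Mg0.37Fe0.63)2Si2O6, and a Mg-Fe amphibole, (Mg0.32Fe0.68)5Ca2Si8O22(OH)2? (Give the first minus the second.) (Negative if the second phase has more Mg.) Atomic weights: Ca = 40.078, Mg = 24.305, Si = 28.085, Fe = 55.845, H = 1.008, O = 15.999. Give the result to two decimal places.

3.25 percentage points

Mg in (Mg0.37Fe0.63)2Si2O6: molar mass 240.514 g/mol; 0.74×24.305 = 17.986 g → 7.48 wt%.
Mg in (Mg0.32Fe0.68)5Ca2Si8O22(OH)2: molar mass 919.589 g/mol; 1.60×24.305 = 38.888 g → 4.23 wt%.
Difference = 7.48 − 4.23 = 3.25 percentage points.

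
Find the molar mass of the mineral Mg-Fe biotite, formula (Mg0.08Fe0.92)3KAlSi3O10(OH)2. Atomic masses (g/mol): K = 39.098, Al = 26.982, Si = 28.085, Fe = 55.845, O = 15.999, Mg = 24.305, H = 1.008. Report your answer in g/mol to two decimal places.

The formula mass is the sum 0.24(24.305) + 2.76(55.845) + 1(39.098) + 1(26.982) + 3(28.085) + 12(15.999) + 2(1.008).

504.30 g/mol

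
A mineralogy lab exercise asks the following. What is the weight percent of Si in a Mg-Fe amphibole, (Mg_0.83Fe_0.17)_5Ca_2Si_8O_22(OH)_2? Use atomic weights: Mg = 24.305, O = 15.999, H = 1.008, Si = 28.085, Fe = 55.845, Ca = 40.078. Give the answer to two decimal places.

Molar mass of (Mg_0.83Fe_0.17)_5Ca_2Si_8O_22(OH)_2: 4.15·24.305 + 0.85·55.845 + 2·40.078 + 8·28.085 + 24·15.999 + 2·1.008 = 839.162 g/mol.
Mass of Si per formula unit: 8 × 28.085 = 224.680 g.
Weight fraction Si = 224.680 / 839.162 = 0.2677.

26.77 wt%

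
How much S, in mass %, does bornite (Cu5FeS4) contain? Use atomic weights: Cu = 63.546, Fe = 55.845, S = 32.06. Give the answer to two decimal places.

25.56 mass %

Molar mass of Cu5FeS4: 5·63.546 + 1·55.845 + 4·32.06 = 501.815 g/mol.
Mass of S per formula unit: 4 × 32.06 = 128.240 g.
Weight fraction S = 128.240 / 501.815 = 0.2556.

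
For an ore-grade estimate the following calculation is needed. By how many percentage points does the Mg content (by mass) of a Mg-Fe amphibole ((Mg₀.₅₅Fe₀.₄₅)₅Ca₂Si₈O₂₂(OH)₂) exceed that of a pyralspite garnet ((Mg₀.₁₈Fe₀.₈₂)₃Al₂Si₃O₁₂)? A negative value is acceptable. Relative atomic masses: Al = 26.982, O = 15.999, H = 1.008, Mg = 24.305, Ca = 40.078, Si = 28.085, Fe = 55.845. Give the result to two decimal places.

4.84 percentage points

M((Mg₀.₅₅Fe₀.₄₅)₅Ca₂Si₈O₂₂(OH)₂) = 883.318 g/mol, so wt% Mg = 66.839/883.318 × 100 = 7.57%.
M((Mg₀.₁₈Fe₀.₈₂)₃Al₂Si₃O₁₂) = 480.710 g/mol, so wt% Mg = 13.125/480.710 × 100 = 2.73%.
7.57 − 2.73 = 4.84 pp.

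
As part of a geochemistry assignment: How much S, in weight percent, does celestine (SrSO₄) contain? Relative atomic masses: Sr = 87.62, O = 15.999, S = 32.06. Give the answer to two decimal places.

M(SrSO₄) = 183.676 g/mol.
S contributes 1 × 32.06 = 32.060 g per mole.
32.060/183.676 = 0.1745 → 17.45%.

17.45 weight percent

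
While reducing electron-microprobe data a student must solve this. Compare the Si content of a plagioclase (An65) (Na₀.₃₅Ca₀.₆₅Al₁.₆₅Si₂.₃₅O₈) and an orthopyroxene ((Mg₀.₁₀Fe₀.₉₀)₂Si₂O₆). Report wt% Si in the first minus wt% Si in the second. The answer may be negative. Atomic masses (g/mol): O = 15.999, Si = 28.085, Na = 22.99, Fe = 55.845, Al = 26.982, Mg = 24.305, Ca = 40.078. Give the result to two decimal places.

2.40 percentage points

M(Na₀.₃₅Ca₀.₆₅Al₁.₆₅Si₂.₃₅O₈) = 272.609 g/mol, so wt% Si = 66.000/272.609 × 100 = 24.21%.
M((Mg₀.₁₀Fe₀.₉₀)₂Si₂O₆) = 257.546 g/mol, so wt% Si = 56.170/257.546 × 100 = 21.81%.
24.21 − 21.81 = 2.40 pp.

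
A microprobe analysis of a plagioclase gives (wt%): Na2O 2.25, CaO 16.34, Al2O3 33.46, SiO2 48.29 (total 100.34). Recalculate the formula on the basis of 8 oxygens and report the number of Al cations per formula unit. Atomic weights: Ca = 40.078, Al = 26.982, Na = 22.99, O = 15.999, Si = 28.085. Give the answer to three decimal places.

Na2O: 2.25/61.979 = 0.03630 mol → 0.07260 mol Na, 0.03630 mol O.
CaO: 16.34/56.077 = 0.29139 mol → 0.29139 mol Ca, 0.29139 mol O.
Al2O3: 33.46/101.961 = 0.32816 mol → 0.65632 mol Al, 0.98448 mol O.
SiO2: 48.29/60.083 = 0.80372 mol → 0.80372 mol Si, 1.60744 mol O.
Total oxygen = 2.91961 mol. Normalization factor = 8/2.91961 = 2.74009.
Al per 8 O = 0.65632 × 2.74009 = 1.798.

1.798 Al apfu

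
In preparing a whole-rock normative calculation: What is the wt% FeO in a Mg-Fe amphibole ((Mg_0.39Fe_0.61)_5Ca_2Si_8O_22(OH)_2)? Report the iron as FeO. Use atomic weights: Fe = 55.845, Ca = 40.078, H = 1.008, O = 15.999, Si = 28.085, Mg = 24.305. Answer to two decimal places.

24.12 wt%

M((Mg_0.39Fe_0.61)_5Ca_2Si_8O_22(OH)_2) = 908.550 g/mol; M(FeO) = 71.844 g/mol.
Moles FeO per formula unit = 3.05 Fe ÷ 1 = 3.0500.
FeO fraction = (3.0500 × 71.844) / 908.550 = 219.124/908.550 = 0.2412.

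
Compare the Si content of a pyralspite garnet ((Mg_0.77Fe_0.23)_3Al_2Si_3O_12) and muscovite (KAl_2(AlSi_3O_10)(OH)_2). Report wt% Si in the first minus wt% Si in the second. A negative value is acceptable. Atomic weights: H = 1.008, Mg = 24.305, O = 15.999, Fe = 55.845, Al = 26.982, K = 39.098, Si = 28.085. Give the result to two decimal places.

-1.32 percentage points

First mineral: 84.255 g Si in 424.885 g formula = 19.83 wt% Si.
Second mineral: 84.255 g Si in 398.303 g formula = 21.15 wt% Si.
19.83% − 21.15% gives a difference of -1.32 percentage points.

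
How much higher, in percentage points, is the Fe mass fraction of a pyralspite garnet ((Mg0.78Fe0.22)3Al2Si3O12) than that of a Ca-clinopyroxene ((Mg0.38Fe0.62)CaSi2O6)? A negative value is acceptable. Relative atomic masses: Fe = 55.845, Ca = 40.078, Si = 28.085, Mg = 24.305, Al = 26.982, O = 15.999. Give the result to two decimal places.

-5.97 percentage points

Fe in (Mg0.78Fe0.22)3Al2Si3O12: molar mass 423.938 g/mol; 0.66×55.845 = 36.858 g → 8.69 wt%.
Fe in (Mg0.38Fe0.62)CaSi2O6: molar mass 236.102 g/mol; 0.62×55.845 = 34.624 g → 14.66 wt%.
Difference = 8.69 − 14.66 = -5.97 percentage points.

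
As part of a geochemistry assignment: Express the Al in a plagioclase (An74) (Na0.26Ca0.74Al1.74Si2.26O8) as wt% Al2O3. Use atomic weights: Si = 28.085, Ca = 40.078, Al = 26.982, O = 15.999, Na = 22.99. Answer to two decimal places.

32.37 wt%

M(Na0.26Ca0.74Al1.74Si2.26O8) = 274.048 g/mol; M(Al2O3) = 101.961 g/mol.
Moles Al2O3 per formula unit = 1.74 Al ÷ 2 = 0.8700.
Al2O3 fraction = (0.8700 × 101.961) / 274.048 = 88.706/274.048 = 0.3237.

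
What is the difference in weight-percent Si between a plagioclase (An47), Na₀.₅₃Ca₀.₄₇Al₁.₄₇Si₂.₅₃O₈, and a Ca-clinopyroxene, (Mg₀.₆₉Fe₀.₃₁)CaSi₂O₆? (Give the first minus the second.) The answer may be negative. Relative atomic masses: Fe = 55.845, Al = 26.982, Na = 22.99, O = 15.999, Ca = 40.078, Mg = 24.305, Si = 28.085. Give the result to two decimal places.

M(Na₀.₅₃Ca₀.₄₇Al₁.₄₇Si₂.₅₃O₈) = 269.732 g/mol, so wt% Si = 71.055/269.732 × 100 = 26.34%.
M((Mg₀.₆₉Fe₀.₃₁)CaSi₂O₆) = 226.324 g/mol, so wt% Si = 56.170/226.324 × 100 = 24.82%.
26.34 − 24.82 = 1.52 pp.

1.52 percentage points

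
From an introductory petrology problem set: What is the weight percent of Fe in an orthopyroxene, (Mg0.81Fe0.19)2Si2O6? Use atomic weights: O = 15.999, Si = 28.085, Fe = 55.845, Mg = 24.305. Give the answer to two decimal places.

Formula mass = 1.62·24.305 + 0.38·55.845 + 2·28.085 + 6·15.999 = 212.759 g/mol, of which 21.221 g is Fe.
So Fe makes up 21.221/212.759 = 0.0997 of the mass, i.e. 9.97%.

9.97 mass %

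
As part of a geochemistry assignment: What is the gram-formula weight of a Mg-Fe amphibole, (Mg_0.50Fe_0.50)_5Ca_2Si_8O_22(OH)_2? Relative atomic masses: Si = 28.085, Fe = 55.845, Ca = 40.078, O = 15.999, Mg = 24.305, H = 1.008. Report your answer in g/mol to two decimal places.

Mg: 2.50 × 24.305 = 60.7625
Fe: 2.50 × 55.845 = 139.6125
Ca: 2 × 40.078 = 80.1560
Si: 8 × 28.085 = 224.6800
O: 24 × 15.999 = 383.9760
H: 2 × 1.008 = 2.0160
Summing the contributions gives the formula mass.

891.20 g/mol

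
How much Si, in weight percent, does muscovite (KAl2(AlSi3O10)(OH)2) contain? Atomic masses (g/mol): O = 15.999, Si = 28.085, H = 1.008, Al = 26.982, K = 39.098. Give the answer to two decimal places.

21.15 weight percent

Molar mass of KAl2(AlSi3O10)(OH)2: 1*39.098 + 3*26.982 + 3*28.085 + 12*15.999 + 2*1.008 = 398.303 g/mol.
Mass of Si per formula unit: 3 × 28.085 = 84.255 g.
Weight fraction Si = 84.255 / 398.303 = 0.2115.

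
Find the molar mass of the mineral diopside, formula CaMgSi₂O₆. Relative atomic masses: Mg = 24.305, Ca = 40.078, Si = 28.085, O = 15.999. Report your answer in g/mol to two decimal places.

M = 1(40.078) + 1(24.305) + 2(28.085) + 6(15.999)

216.55 g/mol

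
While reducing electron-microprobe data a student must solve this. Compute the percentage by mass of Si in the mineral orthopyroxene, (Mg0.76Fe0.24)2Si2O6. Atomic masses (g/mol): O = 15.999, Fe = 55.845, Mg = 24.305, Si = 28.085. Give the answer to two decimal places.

M((Mg0.76Fe0.24)2Si2O6) = 215.913 g/mol.
Si contributes 2 × 28.085 = 56.170 g per mole.
56.170/215.913 = 0.2602 → 26.02%.

26.02 wt%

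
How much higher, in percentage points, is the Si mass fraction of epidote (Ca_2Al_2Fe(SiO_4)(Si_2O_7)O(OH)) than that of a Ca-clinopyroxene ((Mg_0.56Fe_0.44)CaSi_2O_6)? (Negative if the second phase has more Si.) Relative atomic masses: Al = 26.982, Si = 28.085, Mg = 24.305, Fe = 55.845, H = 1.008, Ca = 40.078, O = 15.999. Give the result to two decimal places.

-6.94 percentage points

Si in Ca_2Al_2Fe(SiO_4)(Si_2O_7)O(OH): molar mass 483.215 g/mol; 3×28.085 = 84.255 g → 17.44 wt%.
Si in (Mg_0.56Fe_0.44)CaSi_2O_6: molar mass 230.425 g/mol; 2×28.085 = 56.170 g → 24.38 wt%.
Difference = 17.44 − 24.38 = -6.94 percentage points.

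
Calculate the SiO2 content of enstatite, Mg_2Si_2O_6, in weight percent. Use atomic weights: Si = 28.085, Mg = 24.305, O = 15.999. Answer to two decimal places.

59.85 wt%

M(Mg_2Si_2O_6) = 200.774 g/mol; M(SiO2) = 60.083 g/mol.
Moles SiO2 per formula unit = 2 Si ÷ 1 = 2.0000.
SiO2 fraction = (2.0000 × 60.083) / 200.774 = 120.166/200.774 = 0.5985.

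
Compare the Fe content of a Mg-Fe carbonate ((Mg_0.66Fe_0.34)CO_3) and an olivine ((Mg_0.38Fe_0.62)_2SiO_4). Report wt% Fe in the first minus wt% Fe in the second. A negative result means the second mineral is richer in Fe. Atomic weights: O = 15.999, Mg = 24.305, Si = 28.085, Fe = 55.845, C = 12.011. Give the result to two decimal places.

Fe in (Mg_0.66Fe_0.34)CO_3: molar mass 95.037 g/mol; 0.34×55.845 = 18.987 g → 19.98 wt%.
Fe in (Mg_0.38Fe_0.62)_2SiO_4: molar mass 179.801 g/mol; 1.24×55.845 = 69.248 g → 38.51 wt%.
Difference = 19.98 − 38.51 = -18.53 percentage points.

-18.53 percentage points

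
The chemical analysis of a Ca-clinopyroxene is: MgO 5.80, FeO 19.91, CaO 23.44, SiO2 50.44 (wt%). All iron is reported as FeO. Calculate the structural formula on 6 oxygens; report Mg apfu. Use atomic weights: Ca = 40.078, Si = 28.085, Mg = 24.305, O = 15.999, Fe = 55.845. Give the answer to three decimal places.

0.343 Mg apfu

MgO: 5.80/40.304 = 0.14391 mol → 0.14391 mol Mg, 0.14391 mol O.
FeO: 19.91/71.844 = 0.27713 mol → 0.27713 mol Fe, 0.27713 mol O.
CaO: 23.44/56.077 = 0.41800 mol → 0.41800 mol Ca, 0.41800 mol O.
SiO2: 50.44/60.083 = 0.83951 mol → 0.83951 mol Si, 1.67902 mol O.
Total oxygen = 2.51806 mol. Normalization factor = 6/2.51806 = 2.38279.
Mg per 6 O = 0.14391 × 2.38279 = 0.343.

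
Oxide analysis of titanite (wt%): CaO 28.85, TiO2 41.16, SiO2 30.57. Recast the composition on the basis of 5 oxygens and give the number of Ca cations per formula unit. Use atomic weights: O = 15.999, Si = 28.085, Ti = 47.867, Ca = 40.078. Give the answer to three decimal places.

CaO (M=56.077): mol = 0.51447; Ca = 0.51447, O = 0.51447.
TiO2 (M=79.865): mol = 0.51537; Ti = 0.51537, O = 1.03074.
SiO2 (M=60.083): mol = 0.50880; Si = 0.50880, O = 1.01760.
ΣO = 2.56281; factor = 5/ΣO = 1.95098.
Ca apfu = 0.51447 × 1.95098 = 1.004.

1.004 Ca apfu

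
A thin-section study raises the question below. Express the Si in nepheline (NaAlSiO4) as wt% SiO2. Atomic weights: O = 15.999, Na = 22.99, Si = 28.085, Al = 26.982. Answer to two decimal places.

Formula mass = 142.053 g/mol.
1 Si → 1.0000 mol SiO2 per formula unit; M(SiO2) = 60.083, so SiO2 mass = 60.083 g.
60.083/142.053 × 100 = 42.30 wt%.

42.30 wt%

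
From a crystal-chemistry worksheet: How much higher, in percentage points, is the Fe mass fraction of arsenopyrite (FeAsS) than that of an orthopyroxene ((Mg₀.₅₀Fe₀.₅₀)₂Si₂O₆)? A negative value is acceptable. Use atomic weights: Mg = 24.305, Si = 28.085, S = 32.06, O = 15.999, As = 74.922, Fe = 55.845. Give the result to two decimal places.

10.26 percentage points

Fe in FeAsS: molar mass 162.827 g/mol; 1×55.845 = 55.845 g → 34.30 wt%.
Fe in (Mg₀.₅₀Fe₀.₅₀)₂Si₂O₆: molar mass 232.314 g/mol; 1×55.845 = 55.845 g → 24.04 wt%.
Difference = 34.30 − 24.04 = 10.26 percentage points.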